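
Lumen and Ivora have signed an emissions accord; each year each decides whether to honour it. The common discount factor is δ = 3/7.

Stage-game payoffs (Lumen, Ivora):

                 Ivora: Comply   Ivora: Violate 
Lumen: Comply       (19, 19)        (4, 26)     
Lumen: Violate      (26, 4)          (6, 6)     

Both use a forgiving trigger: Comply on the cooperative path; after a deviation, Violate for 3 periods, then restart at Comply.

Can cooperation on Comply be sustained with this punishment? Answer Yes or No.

Yes

Comparing payoff streams over the 4 periods until play realigns: cooperate → 19(1+δ+…+δ^3); deviate → 26 + 6(δ+…+δ^3).
Cooperation is sustained iff (19−6)(δ+…+δ^3) ≥ 26−19.
δ+…+δ^3 = 3/7·(1−(3/7)^3)/(1−3/7) = 0.6910, and (26−19)/(19−6) = 0.5385.
0.6910 ≥ 0.5385, so cooperation is sustainable.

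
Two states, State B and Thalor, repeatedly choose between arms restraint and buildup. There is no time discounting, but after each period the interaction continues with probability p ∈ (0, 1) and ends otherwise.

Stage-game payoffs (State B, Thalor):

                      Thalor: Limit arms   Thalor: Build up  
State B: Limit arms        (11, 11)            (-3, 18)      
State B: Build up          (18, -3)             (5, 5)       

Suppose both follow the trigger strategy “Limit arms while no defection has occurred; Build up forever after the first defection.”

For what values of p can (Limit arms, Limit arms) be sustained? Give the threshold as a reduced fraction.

7/13

With no time discounting, the continuation probability p plays the role of the discount factor.
Grim-trigger IC: 11/(1−p) ≥ 18 + 5p/(1−p) ⇒ p ≥ (18−11)/(18−5) = 7/13.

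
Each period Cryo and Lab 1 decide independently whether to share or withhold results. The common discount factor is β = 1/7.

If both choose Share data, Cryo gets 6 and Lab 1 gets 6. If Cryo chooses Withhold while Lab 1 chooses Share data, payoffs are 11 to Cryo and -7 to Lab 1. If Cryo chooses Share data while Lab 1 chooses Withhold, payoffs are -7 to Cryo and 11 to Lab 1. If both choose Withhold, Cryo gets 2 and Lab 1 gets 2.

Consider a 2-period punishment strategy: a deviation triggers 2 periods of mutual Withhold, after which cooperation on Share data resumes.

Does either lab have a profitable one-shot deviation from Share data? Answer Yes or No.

Yes

IC: β+…+β^2 ≥ (11−6)/(6−2) = 5/4.
At β = 1/7: partial sum = 0.1633 < 1.2500. Cooperation not sustainable.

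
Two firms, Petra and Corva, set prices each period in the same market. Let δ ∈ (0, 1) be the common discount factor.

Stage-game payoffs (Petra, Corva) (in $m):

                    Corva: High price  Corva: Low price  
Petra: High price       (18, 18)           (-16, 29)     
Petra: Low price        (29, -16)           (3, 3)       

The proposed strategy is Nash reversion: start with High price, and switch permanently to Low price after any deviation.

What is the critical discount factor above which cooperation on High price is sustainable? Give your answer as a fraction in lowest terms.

11/26

One-period gain from deviating is 29 − 18 = 11. The loss is 18 − 3 = 15 in every subsequent period, with present value 15·δ/(1−δ).
Deviation is unprofitable when 15·δ/(1−δ) ≥ 11, i.e. δ/(1−δ) ≥ 11/15.
Equivalently δ ≥ 11/(11+15) = 11/26.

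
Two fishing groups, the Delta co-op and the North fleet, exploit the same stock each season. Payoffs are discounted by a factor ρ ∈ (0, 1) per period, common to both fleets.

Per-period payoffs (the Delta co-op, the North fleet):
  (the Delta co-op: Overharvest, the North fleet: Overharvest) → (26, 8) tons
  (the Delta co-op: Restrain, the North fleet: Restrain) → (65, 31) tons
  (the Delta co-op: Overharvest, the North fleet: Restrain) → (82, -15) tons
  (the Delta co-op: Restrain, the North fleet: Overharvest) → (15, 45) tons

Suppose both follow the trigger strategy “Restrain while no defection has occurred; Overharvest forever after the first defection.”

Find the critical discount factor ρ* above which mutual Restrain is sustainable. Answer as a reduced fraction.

the Delta co-op: cooperation gives 65 each period; deviation gives 82 once then 26 forever.
  65/(1−ρ) ≥ 82 + 26ρ/(1−ρ) ⇒ ρ ≥ 17/56.
the North fleet: cooperation gives 31 each period; deviation gives 45 once then 8 forever.
  ρ ≥ 14/37.
Both must hold, so the binding constraint is the North fleet's: ρ ≥ 14/37.

14/37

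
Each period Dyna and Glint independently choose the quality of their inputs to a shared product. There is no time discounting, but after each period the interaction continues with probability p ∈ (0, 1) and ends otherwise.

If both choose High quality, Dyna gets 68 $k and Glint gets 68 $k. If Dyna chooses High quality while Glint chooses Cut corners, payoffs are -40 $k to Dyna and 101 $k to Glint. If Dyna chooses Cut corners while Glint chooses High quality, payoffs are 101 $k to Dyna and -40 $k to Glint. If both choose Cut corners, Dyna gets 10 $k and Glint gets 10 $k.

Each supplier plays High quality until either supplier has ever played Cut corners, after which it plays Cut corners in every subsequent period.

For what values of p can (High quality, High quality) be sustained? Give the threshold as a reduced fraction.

With no time discounting, the continuation probability p plays the role of the discount factor.
Grim-trigger IC: 68/(1−p) ≥ 101 + 10p/(1−p) ⇒ p ≥ (101−68)/(101−10) = 33/91.

33/91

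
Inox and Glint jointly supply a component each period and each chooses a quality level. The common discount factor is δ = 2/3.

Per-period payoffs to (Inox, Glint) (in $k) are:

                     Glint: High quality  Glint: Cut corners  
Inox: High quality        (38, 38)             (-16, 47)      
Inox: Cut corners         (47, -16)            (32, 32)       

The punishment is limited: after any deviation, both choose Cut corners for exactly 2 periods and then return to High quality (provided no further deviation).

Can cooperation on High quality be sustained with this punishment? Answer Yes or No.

IC: δ+…+δ^2 ≥ (47−38)/(38−32) = 3/2.
At δ = 2/3: partial sum = 1.1111 < 1.5000. Cooperation not sustainable.

No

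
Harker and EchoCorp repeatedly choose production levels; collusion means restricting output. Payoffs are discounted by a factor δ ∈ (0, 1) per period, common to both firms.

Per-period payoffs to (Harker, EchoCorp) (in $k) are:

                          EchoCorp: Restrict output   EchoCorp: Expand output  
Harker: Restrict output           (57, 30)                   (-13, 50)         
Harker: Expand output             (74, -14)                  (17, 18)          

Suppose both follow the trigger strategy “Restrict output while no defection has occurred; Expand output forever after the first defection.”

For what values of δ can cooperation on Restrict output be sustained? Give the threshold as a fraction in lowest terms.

Harker: cooperation gives 57 each period; deviation gives 74 once then 17 forever.
  57/(1−δ) ≥ 74 + 17δ/(1−δ) ⇒ δ ≥ 17/57.
EchoCorp: cooperation gives 30 each period; deviation gives 50 once then 18 forever.
  δ ≥ 20/32 = 5/8.
Both must hold, so the binding constraint is EchoCorp's: δ ≥ 5/8.

5/8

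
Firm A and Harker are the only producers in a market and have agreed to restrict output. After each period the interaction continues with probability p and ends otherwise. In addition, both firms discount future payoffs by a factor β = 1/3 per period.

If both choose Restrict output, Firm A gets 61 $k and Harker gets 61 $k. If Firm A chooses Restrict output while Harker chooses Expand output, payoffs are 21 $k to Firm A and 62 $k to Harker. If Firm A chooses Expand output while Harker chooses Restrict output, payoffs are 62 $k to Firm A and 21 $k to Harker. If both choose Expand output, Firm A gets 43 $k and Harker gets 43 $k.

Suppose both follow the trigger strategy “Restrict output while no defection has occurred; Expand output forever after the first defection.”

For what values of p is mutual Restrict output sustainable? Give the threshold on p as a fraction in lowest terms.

3/19

With continuation probability p and discount β, the effective per-period discount factor is βp.
Grim-trigger IC: βp ≥ (62−61)/(62−43) = 1/19.
So p ≥ (1/19)/(1/3) = 3/19.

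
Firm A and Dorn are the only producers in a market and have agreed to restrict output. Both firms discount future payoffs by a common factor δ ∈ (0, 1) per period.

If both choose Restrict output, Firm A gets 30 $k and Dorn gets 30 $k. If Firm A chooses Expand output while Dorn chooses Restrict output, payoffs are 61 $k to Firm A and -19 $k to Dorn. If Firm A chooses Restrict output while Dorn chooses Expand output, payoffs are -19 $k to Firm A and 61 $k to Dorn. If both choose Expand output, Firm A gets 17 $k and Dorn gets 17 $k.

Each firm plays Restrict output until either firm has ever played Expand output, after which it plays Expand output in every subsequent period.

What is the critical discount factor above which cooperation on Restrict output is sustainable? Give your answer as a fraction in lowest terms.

Cooperation forever yields 30 each period: 30/(1−δ).
Deviating yields 61 once, then 17 forever: 61 + 17δ/(1−δ).
No profitable deviation requires 30/(1−δ) ≥ 61 + 17δ/(1−δ).
Multiplying by (1−δ): 30 ≥ 61(1−δ) + 17δ = 61 − 44δ.
So 44δ ≥ 31, i.e. δ ≥ 31/44.

31/44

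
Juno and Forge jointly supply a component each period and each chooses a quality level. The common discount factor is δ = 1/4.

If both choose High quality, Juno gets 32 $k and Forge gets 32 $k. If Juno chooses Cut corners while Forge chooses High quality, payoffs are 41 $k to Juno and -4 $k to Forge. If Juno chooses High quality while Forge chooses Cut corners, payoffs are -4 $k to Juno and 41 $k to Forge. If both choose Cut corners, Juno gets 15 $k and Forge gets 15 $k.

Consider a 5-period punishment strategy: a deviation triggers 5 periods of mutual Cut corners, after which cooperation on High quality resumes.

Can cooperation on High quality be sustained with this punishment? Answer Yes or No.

Comparing payoff streams over the 6 periods until play realigns: cooperate → 32(1+δ+…+δ^5); deviate → 41 + 15(δ+…+δ^5).
Cooperation is sustained iff (32−15)(δ+…+δ^5) ≥ 41−32.
δ+…+δ^5 = 1/4·(1−(1/4)^5)/(1−1/4) = 0.3330, and (41−32)/(32−15) = 0.5294.
0.3330 < 0.5294, so cooperation is not sustainable.

No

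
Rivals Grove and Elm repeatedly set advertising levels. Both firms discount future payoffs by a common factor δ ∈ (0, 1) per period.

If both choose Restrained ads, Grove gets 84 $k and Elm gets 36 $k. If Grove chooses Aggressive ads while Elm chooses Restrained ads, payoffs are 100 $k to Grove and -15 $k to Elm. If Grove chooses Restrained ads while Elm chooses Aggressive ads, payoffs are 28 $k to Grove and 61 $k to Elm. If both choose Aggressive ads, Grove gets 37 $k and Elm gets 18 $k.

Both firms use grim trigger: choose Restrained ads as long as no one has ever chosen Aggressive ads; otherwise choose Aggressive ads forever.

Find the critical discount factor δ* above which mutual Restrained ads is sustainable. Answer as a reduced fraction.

For Grove: deviation gain 100−84 = 16, per-period punishment loss 84−37 = 47. IC gives δ ≥ 16/63.
For Elm: gain 25, loss 18 per period, so δ ≥ 25/43.
The tighter constraint is Elm's, so cooperation needs δ ≥ 25/43.

25/43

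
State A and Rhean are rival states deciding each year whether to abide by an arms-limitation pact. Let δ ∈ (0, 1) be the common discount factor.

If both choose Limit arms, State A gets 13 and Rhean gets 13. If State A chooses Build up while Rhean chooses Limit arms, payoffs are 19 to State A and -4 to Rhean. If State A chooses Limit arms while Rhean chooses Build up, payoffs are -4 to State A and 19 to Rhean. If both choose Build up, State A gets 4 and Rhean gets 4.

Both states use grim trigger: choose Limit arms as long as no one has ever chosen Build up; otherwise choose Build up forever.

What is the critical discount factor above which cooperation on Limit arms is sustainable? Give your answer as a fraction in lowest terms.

Cooperation forever yields 13 each period: 13/(1−δ).
Deviating yields 19 once, then 4 forever: 19 + 4δ/(1−δ).
No profitable deviation requires 13/(1−δ) ≥ 19 + 4δ/(1−δ).
Multiplying by (1−δ): 13 ≥ 19(1−δ) + 4δ = 19 − 15δ.
So 15δ ≥ 6, i.e. δ ≥ 6/15 = 2/5.

2/5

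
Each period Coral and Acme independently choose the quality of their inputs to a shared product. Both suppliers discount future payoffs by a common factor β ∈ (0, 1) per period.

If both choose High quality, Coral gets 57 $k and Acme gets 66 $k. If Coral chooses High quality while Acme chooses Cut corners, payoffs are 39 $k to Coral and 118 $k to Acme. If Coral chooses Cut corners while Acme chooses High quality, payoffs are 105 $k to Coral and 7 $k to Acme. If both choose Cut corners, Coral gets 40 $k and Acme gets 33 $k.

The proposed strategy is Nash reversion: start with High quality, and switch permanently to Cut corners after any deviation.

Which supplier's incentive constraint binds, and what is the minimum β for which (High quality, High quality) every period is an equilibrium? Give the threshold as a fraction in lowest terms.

Coral; β ≥ 48/65

For Coral: deviation gain 105−57 = 48, per-period punishment loss 57−40 = 17. IC gives β ≥ 48/65.
For Acme: gain 52, loss 33 per period, so β ≥ 52/85.
The tighter constraint is Coral's, so cooperation needs β ≥ 48/65.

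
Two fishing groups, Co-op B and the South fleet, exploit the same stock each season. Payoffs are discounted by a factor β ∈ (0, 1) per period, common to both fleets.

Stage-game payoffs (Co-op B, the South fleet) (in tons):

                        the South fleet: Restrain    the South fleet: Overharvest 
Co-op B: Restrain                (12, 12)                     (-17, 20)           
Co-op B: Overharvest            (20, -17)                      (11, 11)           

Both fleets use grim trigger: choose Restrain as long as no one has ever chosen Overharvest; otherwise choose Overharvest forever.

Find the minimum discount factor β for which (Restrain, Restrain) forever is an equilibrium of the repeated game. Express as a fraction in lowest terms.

8/9

Cooperation forever yields 12 each period: 12/(1−β).
Deviating yields 20 once, then 11 forever: 20 + 11β/(1−β).
No profitable deviation requires 12/(1−β) ≥ 20 + 11β/(1−β).
Multiplying by (1−β): 12 ≥ 20(1−β) + 11β = 20 − 9β.
So 9β ≥ 8, i.e. β ≥ 8/9.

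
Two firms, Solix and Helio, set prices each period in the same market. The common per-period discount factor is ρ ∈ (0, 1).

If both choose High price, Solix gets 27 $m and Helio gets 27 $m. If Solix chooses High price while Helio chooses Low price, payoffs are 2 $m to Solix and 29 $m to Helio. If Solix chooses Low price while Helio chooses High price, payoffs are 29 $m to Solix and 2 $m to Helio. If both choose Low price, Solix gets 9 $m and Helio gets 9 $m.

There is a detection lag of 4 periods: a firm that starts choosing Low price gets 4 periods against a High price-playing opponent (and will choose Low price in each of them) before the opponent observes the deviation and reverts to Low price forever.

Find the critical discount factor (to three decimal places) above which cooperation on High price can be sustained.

The best deviation is to choose Low price for all 4 undetected periods, earning 29 each, then 9 forever once detected.
Deviation value: 29(1−ρ^4)/(1−ρ) + 9ρ^4/(1−ρ); cooperation value: 27/(1−ρ).
IC: 27 ≥ 29(1−ρ^4) + 9ρ^4 = 29 − 20ρ^4.
So ρ^4 ≥ 2/20 = 1/10, giving ρ ≥ (1/10)^(1/4) ≈ 0.562.

0.562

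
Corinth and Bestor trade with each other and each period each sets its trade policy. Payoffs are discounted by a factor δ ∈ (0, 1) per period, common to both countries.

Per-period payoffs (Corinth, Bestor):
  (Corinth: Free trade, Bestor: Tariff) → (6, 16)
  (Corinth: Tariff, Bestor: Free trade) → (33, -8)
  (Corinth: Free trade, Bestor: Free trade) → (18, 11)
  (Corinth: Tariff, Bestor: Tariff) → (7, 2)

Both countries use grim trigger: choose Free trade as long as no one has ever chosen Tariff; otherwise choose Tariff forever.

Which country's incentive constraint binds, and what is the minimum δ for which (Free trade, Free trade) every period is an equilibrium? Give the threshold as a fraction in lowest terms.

Corinth: cooperation gives 18 each period; deviation gives 33 once then 7 forever.
  18/(1−δ) ≥ 33 + 7δ/(1−δ) ⇒ δ ≥ 15/26.
Bestor: cooperation gives 11 each period; deviation gives 16 once then 2 forever.
  δ ≥ 5/14.
Both must hold, so the binding constraint is Corinth's: δ ≥ 15/26.

Corinth; δ ≥ 15/26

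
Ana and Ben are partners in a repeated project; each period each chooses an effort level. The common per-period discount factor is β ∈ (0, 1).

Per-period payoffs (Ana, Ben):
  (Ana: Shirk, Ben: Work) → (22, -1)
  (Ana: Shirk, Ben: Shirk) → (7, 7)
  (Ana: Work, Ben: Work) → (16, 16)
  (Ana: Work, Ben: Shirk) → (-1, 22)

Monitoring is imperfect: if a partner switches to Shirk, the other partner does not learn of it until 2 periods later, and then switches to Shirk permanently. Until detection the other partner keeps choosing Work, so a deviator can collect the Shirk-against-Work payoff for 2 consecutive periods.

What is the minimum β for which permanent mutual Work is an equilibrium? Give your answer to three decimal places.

0.632

A deviator earns 22 for 2 periods, then 7 forever; cooperating earns 16 forever. Multiplying the IC by (1−β):
16 ≥ 22(1−β^2) + 7β^2, so 15·β^2 ≥ 6 and β^2 ≥ 2/5.
β ≥ (2/5)^(1/2) ≈ 0.632.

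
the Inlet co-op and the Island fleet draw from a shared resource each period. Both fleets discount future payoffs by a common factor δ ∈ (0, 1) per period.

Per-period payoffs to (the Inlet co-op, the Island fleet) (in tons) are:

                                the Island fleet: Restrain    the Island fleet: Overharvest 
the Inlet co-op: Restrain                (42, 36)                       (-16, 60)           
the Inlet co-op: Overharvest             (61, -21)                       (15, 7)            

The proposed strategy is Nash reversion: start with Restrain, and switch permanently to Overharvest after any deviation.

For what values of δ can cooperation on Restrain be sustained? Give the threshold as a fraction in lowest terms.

For the Inlet co-op: deviation gain 61−42 = 19, per-period punishment loss 42−15 = 27. IC gives δ ≥ 19/46.
For the Island fleet: gain 24, loss 29 per period, so δ ≥ 24/53.
The tighter constraint is the Island fleet's, so cooperation needs δ ≥ 24/53.

24/53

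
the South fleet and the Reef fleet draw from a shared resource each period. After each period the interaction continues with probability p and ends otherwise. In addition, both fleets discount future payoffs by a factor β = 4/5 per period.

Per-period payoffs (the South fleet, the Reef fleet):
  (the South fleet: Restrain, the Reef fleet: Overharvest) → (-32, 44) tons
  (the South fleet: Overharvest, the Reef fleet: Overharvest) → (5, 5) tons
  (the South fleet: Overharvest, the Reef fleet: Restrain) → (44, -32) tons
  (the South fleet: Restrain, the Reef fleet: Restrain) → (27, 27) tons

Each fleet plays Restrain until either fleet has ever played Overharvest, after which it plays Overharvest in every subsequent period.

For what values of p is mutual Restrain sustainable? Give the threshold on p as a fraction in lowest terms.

85/156

Expected continuation weight on next period's payoff is β·p = 4/5·p, which plays the role of the discount factor.
Cooperation requires 4/5·p ≥ (44−27)/(44−5) = 17/39, hence p ≥ 85/156.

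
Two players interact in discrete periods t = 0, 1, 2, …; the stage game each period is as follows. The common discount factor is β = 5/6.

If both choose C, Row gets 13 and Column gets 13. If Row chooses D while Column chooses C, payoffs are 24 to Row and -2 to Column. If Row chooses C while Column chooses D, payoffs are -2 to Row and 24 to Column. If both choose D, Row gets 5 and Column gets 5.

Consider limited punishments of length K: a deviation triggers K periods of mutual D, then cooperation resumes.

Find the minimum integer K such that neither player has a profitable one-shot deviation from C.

IC: β(1−β^K)/(1−β) ≥ (24−13)/(13−5) = 11/8.
With β = 5/6: need 1 − β^K ≥ 11/8·(1−5/6)/(5/6), i.e. β^K ≤ 0.7250.
Since (5/6)^1 = 0.8333 and (5/6)^2 = 0.6944, the smallest such K is 2.

2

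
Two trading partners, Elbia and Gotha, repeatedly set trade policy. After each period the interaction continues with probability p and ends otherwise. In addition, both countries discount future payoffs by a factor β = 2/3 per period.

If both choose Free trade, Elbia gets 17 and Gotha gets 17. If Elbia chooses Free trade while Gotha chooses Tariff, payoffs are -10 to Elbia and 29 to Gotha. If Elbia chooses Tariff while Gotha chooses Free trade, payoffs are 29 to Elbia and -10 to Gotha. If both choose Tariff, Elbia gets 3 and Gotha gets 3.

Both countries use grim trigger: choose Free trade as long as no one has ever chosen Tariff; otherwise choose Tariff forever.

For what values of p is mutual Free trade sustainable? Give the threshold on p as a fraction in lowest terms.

9/13

With continuation probability p and discount β, the effective per-period discount factor is βp.
Grim-trigger IC: βp ≥ (29−17)/(29−3) = 6/13.
So p ≥ (6/13)/(2/3) = 9/13.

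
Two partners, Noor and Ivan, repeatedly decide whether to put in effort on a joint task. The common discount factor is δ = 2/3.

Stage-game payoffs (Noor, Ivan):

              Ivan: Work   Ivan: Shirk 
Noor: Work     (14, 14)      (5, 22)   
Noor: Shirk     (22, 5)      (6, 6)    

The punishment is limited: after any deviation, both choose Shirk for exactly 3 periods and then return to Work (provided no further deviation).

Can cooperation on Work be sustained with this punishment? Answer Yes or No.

A one-shot deviation gives 22 now, then 6 for 3 periods, then back to 14.
Gain from deviating: (22−14) today; loss: (14−6) in each of the next 3 periods.
No-deviation condition: (14−6)(δ+…+δ^3) ≥ 22−14, i.e. δ+…+δ^3 ≥ 1.
At δ = 2/3: δ+…+δ^3 = 1.4074 ≥ 1.0000.
So cooperation is sustainable.

Yes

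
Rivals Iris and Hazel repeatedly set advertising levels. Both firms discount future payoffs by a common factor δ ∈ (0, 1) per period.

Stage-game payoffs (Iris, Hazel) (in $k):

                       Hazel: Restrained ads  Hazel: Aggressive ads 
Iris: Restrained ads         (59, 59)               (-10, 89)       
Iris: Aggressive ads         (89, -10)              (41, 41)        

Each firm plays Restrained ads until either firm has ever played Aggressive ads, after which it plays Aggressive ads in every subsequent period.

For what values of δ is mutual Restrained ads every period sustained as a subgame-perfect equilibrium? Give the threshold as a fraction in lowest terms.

5/8

One-period gain from deviating is 89 − 59 = 30. The loss is 59 − 41 = 18 in every subsequent period, with present value 18·δ/(1−δ).
Deviation is unprofitable when 18·δ/(1−δ) ≥ 30, i.e. δ/(1−δ) ≥ 5/3.
Equivalently δ ≥ 30/(30+18) = 5/8.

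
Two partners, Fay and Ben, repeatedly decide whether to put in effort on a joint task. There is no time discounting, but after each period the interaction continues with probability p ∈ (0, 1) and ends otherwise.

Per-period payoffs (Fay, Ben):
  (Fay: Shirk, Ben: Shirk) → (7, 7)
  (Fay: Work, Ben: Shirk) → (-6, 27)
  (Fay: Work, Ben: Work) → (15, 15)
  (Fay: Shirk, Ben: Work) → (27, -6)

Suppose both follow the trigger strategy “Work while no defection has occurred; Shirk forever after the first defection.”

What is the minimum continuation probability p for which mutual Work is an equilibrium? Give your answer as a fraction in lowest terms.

Expected cooperation value is 15 + p·15 + p²·15 + … = 15/(1−p); deviation gives 27 + p·7/(1−p).
15 ≥ 27(1−p) + 7p ⇒ 20p ≥ 12 ⇒ p ≥ 12/20 = 3/5.

3/5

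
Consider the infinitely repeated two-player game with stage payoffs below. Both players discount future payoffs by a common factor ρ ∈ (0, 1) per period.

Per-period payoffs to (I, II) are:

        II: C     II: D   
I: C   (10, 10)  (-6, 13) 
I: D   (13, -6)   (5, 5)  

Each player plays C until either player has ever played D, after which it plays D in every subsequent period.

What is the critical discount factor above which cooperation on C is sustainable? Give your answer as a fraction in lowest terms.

3/8

Under grim trigger the critical discount factor is (T−C)/(T−P) with T = 13, C = 10, P = 5.
ρ* = (13−10)/(13−5) = 3/8.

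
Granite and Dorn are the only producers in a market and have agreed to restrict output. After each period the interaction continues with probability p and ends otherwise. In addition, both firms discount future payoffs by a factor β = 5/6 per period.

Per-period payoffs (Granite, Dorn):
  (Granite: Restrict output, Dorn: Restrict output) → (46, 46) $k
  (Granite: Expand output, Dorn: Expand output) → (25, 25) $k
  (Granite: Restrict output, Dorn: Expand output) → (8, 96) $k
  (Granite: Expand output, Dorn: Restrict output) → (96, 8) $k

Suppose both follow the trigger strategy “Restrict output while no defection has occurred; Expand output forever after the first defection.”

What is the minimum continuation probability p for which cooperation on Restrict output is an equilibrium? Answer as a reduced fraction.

60/71

Expected continuation weight on next period's payoff is β·p = 5/6·p, which plays the role of the discount factor.
Cooperation requires 5/6·p ≥ (96−46)/(96−25) = 50/71, hence p ≥ 60/71.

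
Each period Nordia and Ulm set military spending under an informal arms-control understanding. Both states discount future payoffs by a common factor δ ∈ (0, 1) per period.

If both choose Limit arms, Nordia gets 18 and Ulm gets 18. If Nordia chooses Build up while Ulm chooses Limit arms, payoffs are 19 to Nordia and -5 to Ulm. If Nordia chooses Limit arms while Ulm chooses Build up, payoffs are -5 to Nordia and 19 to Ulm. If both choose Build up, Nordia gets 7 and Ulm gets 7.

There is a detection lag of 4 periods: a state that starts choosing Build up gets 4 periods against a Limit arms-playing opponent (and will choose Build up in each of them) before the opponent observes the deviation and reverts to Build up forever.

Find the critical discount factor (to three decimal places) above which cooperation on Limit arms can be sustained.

The best deviation is to choose Build up for all 4 undetected periods, earning 19 each, then 7 forever once detected.
Deviation value: 19(1−δ^4)/(1−δ) + 7δ^4/(1−δ); cooperation value: 18/(1−δ).
IC: 18 ≥ 19(1−δ^4) + 7δ^4 = 19 − 12δ^4.
So δ^4 ≥ 1/12, giving δ ≥ (1/12)^(1/4) ≈ 0.537.

0.537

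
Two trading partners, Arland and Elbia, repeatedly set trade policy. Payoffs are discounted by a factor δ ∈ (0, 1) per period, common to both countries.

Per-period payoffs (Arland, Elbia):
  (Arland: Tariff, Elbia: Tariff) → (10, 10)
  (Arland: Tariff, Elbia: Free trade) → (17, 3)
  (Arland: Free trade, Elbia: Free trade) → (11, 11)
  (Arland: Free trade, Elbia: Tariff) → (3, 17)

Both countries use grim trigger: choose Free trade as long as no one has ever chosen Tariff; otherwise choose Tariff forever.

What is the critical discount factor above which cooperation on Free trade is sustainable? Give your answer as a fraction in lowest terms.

11/(1−δ) ≥ 17 + 10δ/(1−δ)
11 ≥ 17 − 7δ
δ ≥ 6/7.

6/7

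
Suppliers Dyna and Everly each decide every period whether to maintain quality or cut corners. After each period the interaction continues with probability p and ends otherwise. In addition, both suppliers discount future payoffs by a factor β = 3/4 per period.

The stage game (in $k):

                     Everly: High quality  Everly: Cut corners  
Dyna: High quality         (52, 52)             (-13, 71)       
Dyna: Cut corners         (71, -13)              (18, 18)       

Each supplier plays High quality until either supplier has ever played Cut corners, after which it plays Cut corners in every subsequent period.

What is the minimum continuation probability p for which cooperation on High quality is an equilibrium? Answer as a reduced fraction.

76/159

Expected continuation weight on next period's payoff is β·p = 3/4·p, which plays the role of the discount factor.
Cooperation requires 3/4·p ≥ (71−52)/(71−18) = 19/53, hence p ≥ 76/159.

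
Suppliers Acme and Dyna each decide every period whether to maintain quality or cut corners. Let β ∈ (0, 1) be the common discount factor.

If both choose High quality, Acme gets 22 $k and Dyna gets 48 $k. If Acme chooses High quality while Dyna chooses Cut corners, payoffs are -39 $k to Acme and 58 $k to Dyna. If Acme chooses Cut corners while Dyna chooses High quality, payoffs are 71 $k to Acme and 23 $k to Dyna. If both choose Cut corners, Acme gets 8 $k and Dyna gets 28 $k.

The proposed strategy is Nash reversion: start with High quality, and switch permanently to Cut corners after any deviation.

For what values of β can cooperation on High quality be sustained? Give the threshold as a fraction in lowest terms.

For Acme: deviation gain 71−22 = 49, per-period punishment loss 22−8 = 14. IC gives β ≥ 49/63 = 7/9.
For Dyna: gain 10, loss 20 per period, so β ≥ 10/30 = 1/3.
The tighter constraint is Acme's, so cooperation needs β ≥ 7/9.

7/9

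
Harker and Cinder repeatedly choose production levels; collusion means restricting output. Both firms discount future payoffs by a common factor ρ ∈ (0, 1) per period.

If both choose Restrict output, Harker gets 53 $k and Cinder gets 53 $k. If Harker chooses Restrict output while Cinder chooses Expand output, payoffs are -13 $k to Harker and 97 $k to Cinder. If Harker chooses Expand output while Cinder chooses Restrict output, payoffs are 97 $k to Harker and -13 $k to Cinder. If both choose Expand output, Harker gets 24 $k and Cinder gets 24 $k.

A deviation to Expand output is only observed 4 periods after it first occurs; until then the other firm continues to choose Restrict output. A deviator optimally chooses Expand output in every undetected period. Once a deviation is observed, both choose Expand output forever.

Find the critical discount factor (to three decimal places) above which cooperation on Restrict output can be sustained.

The best deviation is to choose Expand output for all 4 undetected periods, earning 97 each, then 24 forever once detected.
Deviation value: 97(1−ρ^4)/(1−ρ) + 24ρ^4/(1−ρ); cooperation value: 53/(1−ρ).
IC: 53 ≥ 97(1−ρ^4) + 24ρ^4 = 97 − 73ρ^4.
So ρ^4 ≥ 44/73, giving ρ ≥ (44/73)^(1/4) ≈ 0.881.

0.881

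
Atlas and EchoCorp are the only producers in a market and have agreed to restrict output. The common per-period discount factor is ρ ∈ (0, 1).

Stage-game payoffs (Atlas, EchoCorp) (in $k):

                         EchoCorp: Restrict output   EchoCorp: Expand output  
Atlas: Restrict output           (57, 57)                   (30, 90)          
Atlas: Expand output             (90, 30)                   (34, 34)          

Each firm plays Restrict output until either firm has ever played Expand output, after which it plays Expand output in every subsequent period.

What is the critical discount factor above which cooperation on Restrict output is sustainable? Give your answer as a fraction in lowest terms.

33/56

Cooperation forever yields 57 each period: 57/(1−ρ).
Deviating yields 90 once, then 34 forever: 90 + 34ρ/(1−ρ).
No profitable deviation requires 57/(1−ρ) ≥ 90 + 34ρ/(1−ρ).
Multiplying by (1−ρ): 57 ≥ 90(1−ρ) + 34ρ = 90 − 56ρ.
So 56ρ ≥ 33, i.e. ρ ≥ 33/56.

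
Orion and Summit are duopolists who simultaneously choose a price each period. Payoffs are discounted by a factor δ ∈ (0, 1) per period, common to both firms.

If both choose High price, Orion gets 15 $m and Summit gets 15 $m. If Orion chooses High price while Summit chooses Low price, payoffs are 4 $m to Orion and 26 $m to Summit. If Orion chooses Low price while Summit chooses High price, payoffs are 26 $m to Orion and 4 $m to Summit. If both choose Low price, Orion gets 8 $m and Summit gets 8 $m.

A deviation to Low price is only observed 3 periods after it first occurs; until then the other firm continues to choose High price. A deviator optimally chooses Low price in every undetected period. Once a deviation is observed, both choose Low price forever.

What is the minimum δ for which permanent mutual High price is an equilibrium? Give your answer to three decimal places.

A deviator earns 26 for 3 periods, then 8 forever; cooperating earns 15 forever. Multiplying the IC by (1−δ):
15 ≥ 26(1−δ^3) + 8δ^3, so 18·δ^3 ≥ 11 and δ^3 ≥ 11/18.
δ ≥ (11/18)^(1/3) ≈ 0.849.

0.849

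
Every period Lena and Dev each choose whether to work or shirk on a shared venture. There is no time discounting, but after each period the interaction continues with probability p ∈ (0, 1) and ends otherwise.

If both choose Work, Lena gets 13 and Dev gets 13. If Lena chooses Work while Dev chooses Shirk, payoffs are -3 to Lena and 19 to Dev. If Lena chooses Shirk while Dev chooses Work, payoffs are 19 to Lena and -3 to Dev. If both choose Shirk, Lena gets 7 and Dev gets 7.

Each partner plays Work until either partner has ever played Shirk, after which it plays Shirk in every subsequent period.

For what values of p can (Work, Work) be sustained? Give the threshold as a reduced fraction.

Expected cooperation value is 13 + p·13 + p²·13 + … = 13/(1−p); deviation gives 19 + p·7/(1−p).
13 ≥ 19(1−p) + 7p ⇒ 12p ≥ 6 ⇒ p ≥ 6/12 = 1/2.

1/2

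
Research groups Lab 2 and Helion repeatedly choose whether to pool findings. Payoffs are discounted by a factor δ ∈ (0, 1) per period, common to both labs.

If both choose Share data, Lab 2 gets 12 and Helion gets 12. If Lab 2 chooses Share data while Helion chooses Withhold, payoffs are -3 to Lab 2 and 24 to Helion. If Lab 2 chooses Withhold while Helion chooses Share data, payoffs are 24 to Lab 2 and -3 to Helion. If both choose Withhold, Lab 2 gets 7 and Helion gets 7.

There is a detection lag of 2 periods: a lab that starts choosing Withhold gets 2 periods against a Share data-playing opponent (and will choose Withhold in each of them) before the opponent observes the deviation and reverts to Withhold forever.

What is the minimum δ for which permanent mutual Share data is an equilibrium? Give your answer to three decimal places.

Deviating for the 2 undetected periods gains 24−12 = 12 per period over cooperation, then loses 12−7 = 5 per period forever once punishment starts.
Gain: 12(1 + δ + … + δ^1); loss: 5·δ^2/(1−δ).
No profitable deviation ⇔ 12(1−δ^2) ≤ 5·δ^2, i.e. δ^2 ≥ 12/(12+5) = 12/17.
Hence δ ≥ (12/17)^(1/2) ≈ 0.840.

0.840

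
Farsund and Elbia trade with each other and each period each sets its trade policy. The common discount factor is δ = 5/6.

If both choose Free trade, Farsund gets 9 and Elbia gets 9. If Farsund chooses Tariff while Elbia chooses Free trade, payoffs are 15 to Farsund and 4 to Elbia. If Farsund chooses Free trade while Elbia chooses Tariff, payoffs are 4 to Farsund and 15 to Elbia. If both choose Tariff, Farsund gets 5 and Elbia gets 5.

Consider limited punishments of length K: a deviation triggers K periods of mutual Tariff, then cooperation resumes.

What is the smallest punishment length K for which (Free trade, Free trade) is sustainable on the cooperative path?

No profitable deviation requires (9−5)(δ+…+δ^K) ≥ 15−9, i.e. δ+…+δ^K ≥ 3/2 ≈ 1.5000.
With δ = 5/6, the partial sums are K=1: 0.8333, K=2: 1.5278.
K = 2 is the first length at which the sum reaches 1.5000.

2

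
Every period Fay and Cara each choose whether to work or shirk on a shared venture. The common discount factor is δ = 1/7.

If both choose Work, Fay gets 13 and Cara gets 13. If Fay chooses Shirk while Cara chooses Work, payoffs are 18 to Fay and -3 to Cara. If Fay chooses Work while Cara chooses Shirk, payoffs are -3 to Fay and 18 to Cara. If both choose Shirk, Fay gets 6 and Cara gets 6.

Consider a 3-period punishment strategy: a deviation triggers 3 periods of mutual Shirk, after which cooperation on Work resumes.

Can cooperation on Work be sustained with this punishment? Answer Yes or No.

No

IC: δ+…+δ^3 ≥ (18−13)/(13−6) = 5/7.
At δ = 1/7: partial sum = 0.1662 < 0.7143. Cooperation not sustainable.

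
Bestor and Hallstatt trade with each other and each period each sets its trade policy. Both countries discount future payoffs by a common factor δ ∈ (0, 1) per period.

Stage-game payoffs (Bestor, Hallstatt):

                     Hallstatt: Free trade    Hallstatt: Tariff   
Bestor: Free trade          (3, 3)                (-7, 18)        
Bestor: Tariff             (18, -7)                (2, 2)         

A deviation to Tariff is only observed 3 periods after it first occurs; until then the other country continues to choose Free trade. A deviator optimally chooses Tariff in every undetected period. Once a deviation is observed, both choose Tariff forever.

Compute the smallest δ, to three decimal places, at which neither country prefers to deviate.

0.979

The best deviation is to choose Tariff for all 3 undetected periods, earning 18 each, then 2 forever once detected.
Deviation value: 18(1−δ^3)/(1−δ) + 2δ^3/(1−δ); cooperation value: 3/(1−δ).
IC: 3 ≥ 18(1−δ^3) + 2δ^3 = 18 − 16δ^3.
So δ^3 ≥ 15/16, giving δ ≥ (15/16)^(1/3) ≈ 0.979.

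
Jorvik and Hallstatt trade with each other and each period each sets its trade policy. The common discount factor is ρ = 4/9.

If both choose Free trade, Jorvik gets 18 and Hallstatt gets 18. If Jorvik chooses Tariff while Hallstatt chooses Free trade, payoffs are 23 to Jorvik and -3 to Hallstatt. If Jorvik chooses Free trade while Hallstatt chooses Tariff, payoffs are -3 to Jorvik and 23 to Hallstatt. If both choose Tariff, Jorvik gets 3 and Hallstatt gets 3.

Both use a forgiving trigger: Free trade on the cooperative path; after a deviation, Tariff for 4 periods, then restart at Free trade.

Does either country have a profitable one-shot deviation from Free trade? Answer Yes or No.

IC: ρ+…+ρ^4 ≥ (23−18)/(18−3) = 1/3.
At ρ = 4/9: partial sum = 0.7688 ≥ 0.3333. Cooperation sustainable.

No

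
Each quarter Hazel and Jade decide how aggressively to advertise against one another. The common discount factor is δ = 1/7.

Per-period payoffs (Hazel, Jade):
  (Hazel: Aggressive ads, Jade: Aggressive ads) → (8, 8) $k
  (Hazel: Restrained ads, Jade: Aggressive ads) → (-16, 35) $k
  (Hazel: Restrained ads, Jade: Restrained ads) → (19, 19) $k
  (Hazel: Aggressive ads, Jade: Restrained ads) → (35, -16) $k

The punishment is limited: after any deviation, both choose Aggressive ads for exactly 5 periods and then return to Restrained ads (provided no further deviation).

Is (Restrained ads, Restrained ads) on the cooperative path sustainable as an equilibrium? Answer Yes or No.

No

A one-shot deviation gives 35 now, then 8 for 5 periods, then back to 19.
Gain from deviating: (35−19) today; loss: (19−8) in each of the next 5 periods.
No-deviation condition: (19−8)(δ+…+δ^5) ≥ 35−19, i.e. δ+…+δ^5 ≥ 16/11.
At δ = 1/7: δ+…+δ^5 = 0.1667 < 1.4545.
So cooperation is not sustainable.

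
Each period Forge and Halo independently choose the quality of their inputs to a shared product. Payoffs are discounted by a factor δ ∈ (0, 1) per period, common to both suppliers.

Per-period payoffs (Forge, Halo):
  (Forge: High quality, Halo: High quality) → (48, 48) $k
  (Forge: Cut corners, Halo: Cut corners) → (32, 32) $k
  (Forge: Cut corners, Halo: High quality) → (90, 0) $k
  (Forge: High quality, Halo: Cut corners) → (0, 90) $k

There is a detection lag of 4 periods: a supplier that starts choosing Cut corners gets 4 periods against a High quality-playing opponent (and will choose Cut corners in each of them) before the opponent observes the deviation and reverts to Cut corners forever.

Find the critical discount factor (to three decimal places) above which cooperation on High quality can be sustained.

0.922

A deviator earns 90 for 4 periods, then 32 forever; cooperating earns 48 forever. Multiplying the IC by (1−δ):
48 ≥ 90(1−δ^4) + 32δ^4, so 58·δ^4 ≥ 42 and δ^4 ≥ 21/29.
δ ≥ (21/29)^(1/4) ≈ 0.922.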